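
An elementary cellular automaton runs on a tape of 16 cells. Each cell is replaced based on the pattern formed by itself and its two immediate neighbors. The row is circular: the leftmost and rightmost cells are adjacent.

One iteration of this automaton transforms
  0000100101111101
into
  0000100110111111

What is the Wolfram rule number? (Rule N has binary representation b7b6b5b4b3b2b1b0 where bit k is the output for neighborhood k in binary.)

position 10: 111 → 1  (bit 7 = 1)
position 13: 110 → 1  (bit 6 = 1)
position 8: 101 → 1  (bit 5 = 1)
position 0: 100 → 0  (bit 4 = 0)
position 9: 011 → 0  (bit 3 = 0)
position 4: 010 → 1  (bit 2 = 1)
position 3: 001 → 0  (bit 1 = 0)
position 1: 000 → 0  (bit 0 = 0)
bits b7..b0 = 11100100 = 228

228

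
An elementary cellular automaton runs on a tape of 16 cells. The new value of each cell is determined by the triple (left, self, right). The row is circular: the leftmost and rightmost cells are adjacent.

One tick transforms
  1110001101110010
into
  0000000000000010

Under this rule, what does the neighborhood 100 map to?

At position 3 the neighborhood is 100; the next row has 0 there.

0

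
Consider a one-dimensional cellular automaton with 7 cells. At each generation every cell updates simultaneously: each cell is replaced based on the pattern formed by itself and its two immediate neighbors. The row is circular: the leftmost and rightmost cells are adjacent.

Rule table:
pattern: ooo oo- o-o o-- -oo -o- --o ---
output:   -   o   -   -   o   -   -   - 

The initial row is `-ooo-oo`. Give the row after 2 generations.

-----oo

-o-o-oo
-----oo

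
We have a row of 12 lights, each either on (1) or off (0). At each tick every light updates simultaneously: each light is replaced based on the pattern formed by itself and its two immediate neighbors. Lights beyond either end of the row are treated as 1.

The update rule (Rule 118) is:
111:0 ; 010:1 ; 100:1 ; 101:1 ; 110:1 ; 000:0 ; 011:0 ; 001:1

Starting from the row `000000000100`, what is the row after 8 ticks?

110111111000

tick 1: 100000001111
tick 2: 110000010000
tick 3: 011000111001
tick 4: 101101001110
tick 5: 110111110011
tick 6: 011000011100
tick 7: 101100100111
tick 8: 110111111000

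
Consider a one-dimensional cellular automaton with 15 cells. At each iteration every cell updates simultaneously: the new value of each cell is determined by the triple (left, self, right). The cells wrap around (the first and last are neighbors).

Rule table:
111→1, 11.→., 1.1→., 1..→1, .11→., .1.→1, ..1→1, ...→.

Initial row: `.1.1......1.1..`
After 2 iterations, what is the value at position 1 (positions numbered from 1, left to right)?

11.11....11.11.
.....1..1......
position 1 holds .

.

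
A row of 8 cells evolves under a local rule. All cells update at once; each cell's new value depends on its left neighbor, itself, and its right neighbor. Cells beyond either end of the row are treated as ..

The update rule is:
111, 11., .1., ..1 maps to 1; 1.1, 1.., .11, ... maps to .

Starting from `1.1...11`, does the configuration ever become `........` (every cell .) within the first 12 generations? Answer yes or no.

generation 1: 1.1..1.1
generation 2: 1.1.11.1
generation 3: 1.1..1.1  (repeats generation 1; period 2)
generation 12: 1.1.11.1
generation 12 is 1.1.11.1, still not uniform .

no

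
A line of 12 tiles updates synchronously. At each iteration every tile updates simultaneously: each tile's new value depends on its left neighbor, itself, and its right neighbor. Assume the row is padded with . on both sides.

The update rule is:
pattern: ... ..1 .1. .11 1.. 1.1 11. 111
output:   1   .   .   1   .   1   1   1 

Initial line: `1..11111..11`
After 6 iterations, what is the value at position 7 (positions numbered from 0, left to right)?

1

iteration 1: ...11111..11
iteration 2: 11.11111..11
iteration 3: 11111111..11
iteration 4: 11111111..11  (fixed point — unchanged through iteration 6)
position 7 holds 1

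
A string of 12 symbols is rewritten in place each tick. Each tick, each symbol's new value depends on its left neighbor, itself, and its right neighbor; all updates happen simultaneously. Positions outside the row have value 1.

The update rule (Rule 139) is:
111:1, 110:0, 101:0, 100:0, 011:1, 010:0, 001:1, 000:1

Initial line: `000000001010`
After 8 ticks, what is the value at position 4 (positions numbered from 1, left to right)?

1

tick 1: 011111110000
tick 2: 011111100111
tick 3: 011111001111
tick 4: 011110011111
tick 5: 011100111111
tick 6: 011001111111
tick 7: 010011111111
tick 8: 000111111111
position 4 holds 1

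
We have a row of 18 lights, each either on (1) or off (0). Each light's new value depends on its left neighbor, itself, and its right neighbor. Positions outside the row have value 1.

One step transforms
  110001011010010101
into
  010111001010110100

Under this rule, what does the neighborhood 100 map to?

0

At position 2 the neighborhood is 100; the next row has 0 there.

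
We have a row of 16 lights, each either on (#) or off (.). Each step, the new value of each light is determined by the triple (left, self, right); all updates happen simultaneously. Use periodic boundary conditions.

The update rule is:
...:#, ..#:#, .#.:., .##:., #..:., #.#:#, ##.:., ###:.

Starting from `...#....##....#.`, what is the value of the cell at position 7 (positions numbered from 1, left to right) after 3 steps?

#

###..###...###..
....#....##....#
.###..###...###.
position 7 holds #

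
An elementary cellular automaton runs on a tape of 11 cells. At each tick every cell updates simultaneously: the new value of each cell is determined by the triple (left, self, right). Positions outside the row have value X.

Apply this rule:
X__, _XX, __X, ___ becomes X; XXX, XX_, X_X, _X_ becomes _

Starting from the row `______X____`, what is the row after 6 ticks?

_________X_

XXXXXX_XXXX
_______X___
XXXXXXX_XXX
________X__
XXXXXXXX_XX
_________X_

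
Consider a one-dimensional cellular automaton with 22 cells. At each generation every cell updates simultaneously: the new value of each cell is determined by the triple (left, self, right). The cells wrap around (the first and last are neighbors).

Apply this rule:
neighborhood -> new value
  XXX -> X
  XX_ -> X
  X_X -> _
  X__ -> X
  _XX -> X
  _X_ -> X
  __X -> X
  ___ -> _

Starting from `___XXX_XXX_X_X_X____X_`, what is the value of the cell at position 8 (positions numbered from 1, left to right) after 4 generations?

__XXXX_XXX_X_X_XX__XXX
XXXXXX_XXX_X_X_XXXXXXX
XXXXXX_XXX_X_X_XXXXXXX  (fixed point — unchanged through generation 4)
position 8 holds X

X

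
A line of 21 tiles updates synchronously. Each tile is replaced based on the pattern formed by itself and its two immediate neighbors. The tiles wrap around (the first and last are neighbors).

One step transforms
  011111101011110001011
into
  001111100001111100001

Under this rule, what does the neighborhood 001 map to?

0

At position 16 the neighborhood is 001; the next row has 0 there.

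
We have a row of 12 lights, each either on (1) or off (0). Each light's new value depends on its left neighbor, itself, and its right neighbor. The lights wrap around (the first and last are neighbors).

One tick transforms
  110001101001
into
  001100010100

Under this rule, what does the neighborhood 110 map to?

At position 1 the neighborhood is 110; the next row has 0 there.

0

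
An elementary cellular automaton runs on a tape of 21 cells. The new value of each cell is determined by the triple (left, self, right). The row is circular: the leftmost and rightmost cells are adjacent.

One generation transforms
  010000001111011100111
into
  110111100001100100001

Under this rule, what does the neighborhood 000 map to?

At position 3 the neighborhood is 000; the next row has 1 there.

1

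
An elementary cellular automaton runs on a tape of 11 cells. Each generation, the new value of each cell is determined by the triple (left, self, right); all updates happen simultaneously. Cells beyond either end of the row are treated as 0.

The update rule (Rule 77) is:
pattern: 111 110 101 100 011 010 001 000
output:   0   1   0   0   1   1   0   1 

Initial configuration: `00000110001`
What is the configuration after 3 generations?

generation 1: 11110110101
generation 2: 10010110101
generation 3: 10010110101

10010110101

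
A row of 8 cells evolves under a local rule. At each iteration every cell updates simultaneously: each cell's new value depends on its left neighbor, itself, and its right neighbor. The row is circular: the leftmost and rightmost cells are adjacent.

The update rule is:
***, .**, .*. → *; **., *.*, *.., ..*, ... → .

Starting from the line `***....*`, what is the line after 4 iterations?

.......*

**.....*
*......*
.......*
.......*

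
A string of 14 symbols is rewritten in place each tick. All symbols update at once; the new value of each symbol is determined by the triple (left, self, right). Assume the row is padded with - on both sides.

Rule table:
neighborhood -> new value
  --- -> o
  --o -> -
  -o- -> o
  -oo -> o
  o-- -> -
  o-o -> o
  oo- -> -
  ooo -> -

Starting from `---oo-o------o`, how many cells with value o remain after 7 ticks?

4

oo-o-oo-oooo-o
o-oooo-oo---oo
ooo---oo--o-o-
o---o-o---ooo-
o-o-ooo-o-o---
ooooo--oooo-oo
o------o---oo-
count of o: 4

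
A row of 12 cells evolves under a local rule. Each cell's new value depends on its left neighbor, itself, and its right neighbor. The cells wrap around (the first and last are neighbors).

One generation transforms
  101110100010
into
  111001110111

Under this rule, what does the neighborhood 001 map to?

At position 9 the neighborhood is 001; the next row has 1 there.

1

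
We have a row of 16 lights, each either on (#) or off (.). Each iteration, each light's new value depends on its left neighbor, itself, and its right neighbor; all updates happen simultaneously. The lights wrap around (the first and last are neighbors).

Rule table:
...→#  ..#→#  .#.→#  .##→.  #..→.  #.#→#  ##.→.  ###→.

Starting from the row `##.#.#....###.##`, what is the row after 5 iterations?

....####.###...#

..####.###...#..
##....#....###.#
...####.###...#.
###....#....###.
....####.###...#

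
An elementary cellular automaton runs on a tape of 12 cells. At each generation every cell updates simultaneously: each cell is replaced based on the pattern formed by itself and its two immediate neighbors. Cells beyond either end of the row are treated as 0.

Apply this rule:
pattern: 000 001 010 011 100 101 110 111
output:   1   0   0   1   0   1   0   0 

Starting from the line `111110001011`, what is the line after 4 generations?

010010100100

100000100110
001110000100
101000110001
010010100100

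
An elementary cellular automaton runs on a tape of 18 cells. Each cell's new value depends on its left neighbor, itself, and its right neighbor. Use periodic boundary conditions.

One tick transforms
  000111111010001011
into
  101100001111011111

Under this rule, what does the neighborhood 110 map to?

At position 8 the neighborhood is 110; the next row has 1 there.

1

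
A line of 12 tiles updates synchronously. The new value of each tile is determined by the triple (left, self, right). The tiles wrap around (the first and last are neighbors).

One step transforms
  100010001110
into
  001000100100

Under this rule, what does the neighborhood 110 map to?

At position 10 the neighborhood is 110; the next row has 0 there.

0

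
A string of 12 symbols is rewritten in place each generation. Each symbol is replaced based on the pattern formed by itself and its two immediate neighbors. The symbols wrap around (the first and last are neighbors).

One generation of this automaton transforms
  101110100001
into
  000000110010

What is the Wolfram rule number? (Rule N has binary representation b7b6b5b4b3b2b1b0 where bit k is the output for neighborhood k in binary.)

position 3: 111 → 0  (bit 7 = 0)
position 0: 110 → 0  (bit 6 = 0)
position 1: 101 → 0  (bit 5 = 0)
position 7: 100 → 1  (bit 4 = 1)
position 2: 011 → 0  (bit 3 = 0)
position 6: 010 → 1  (bit 2 = 1)
position 10: 001 → 1  (bit 1 = 1)
position 8: 000 → 0  (bit 0 = 0)
bits b7..b0 = 00010110 = 22

22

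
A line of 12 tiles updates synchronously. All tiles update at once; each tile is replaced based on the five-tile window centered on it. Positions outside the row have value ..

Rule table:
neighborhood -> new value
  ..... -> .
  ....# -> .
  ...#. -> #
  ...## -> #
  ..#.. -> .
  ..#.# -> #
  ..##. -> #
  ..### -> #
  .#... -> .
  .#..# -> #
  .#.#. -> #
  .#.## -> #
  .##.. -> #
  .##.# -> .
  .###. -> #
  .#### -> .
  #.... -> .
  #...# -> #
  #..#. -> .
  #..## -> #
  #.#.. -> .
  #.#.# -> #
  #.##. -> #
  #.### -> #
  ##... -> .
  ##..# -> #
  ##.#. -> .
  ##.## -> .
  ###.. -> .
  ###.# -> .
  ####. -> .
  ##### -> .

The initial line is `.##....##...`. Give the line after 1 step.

###...###...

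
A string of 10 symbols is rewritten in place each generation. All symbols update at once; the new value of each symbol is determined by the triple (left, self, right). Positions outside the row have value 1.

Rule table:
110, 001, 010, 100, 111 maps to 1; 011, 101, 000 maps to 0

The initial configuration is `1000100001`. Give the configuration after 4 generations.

1111001110

1101110010
1100111110
1111011110
1111001110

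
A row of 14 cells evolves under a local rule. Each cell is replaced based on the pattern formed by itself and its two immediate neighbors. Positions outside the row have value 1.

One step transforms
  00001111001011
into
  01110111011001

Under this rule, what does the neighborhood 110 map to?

At position 7 the neighborhood is 110; the next row has 1 there.

1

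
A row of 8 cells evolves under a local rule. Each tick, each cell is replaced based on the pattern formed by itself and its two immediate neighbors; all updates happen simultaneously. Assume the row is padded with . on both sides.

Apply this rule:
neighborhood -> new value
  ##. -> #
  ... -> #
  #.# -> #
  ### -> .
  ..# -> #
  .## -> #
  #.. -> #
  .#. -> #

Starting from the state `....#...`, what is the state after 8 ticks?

#......#

tick 1: ########
tick 2: #......#
tick 3: ########  (repeats tick 1; period 2)
tick 8: #......#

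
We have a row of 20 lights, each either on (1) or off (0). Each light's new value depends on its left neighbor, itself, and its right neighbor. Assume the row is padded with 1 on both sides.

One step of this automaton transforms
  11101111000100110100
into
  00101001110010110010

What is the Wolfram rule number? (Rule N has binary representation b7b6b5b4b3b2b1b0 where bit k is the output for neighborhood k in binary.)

position 0: 111 → 0  (bit 7 = 0)
position 2: 110 → 1  (bit 6 = 1)
position 3: 101 → 0  (bit 5 = 0)
position 8: 100 → 1  (bit 4 = 1)
position 4: 011 → 1  (bit 3 = 1)
position 11: 010 → 0  (bit 2 = 0)
position 10: 001 → 0  (bit 1 = 0)
position 9: 000 → 1  (bit 0 = 1)
bits b7..b0 = 01011001 = 89

89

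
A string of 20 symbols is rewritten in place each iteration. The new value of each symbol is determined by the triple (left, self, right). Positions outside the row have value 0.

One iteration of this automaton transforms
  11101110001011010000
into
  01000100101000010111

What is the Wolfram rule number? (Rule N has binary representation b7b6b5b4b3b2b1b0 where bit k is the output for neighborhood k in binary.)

position 1: 111 → 1  (bit 7 = 1)
position 2: 110 → 0  (bit 6 = 0)
position 3: 101 → 0  (bit 5 = 0)
position 7: 100 → 0  (bit 4 = 0)
position 0: 011 → 0  (bit 3 = 0)
position 10: 010 → 1  (bit 2 = 1)
position 9: 001 → 0  (bit 1 = 0)
position 8: 000 → 1  (bit 0 = 1)
bits b7..b0 = 10000101 = 133

133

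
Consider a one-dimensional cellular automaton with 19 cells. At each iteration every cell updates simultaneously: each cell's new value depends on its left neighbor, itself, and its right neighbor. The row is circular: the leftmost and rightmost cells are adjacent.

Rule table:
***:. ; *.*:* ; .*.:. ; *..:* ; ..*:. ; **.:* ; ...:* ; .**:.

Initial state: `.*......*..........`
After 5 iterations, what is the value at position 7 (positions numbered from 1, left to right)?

..*****..**********
*.....**..........*
*****..**********..
....**..........**.
***..**********..**
position 7 holds *

*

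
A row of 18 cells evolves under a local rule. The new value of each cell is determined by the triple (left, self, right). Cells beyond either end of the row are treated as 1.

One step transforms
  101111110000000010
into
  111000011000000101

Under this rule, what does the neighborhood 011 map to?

1

At position 2 the neighborhood is 011; the next row has 1 there.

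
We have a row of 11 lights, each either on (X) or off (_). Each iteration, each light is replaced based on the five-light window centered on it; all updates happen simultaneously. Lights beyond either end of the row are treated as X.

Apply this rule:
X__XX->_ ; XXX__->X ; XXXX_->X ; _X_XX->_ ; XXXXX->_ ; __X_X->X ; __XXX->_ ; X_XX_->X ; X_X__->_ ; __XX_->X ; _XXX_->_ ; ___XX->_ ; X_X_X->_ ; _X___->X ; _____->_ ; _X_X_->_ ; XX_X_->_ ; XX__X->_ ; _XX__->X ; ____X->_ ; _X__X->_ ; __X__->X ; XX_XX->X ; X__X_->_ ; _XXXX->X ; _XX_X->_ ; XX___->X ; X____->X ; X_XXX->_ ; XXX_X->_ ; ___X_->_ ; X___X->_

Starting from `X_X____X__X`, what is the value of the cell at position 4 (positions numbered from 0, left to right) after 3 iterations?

___XX__X___
X__XX__XX__
X__XX__XX__
position 4 holds X

X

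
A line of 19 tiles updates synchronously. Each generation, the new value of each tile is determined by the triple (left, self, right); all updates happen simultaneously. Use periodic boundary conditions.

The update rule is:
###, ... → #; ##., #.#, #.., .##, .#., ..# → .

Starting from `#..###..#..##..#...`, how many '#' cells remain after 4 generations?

....#............#.
###...##########...
.#..#..########..#.
........######.....
count of #: 6

6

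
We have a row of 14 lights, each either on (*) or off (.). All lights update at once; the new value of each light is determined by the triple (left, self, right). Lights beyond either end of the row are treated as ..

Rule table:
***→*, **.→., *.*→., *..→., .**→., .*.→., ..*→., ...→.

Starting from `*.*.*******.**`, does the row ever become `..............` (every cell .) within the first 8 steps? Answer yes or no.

yes

.....*****....
......***.....
.......*......
..............
all cells are . at step 4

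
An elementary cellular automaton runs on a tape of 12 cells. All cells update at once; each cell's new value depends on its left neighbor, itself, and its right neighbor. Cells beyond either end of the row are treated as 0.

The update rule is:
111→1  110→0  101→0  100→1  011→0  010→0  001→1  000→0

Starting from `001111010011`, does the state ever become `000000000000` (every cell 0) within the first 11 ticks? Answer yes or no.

tick 1: 010110001100
tick 2: 100001010010
tick 3: 010010001101
tick 4: 101101010000
tick 5: 000000001000
tick 6: 000000010100
tick 7: 000000100010
tick 8: 000001010101
tick 9: 000010000000
tick 10: 000101000000
tick 11: 001000100000
tick 11 is 001000100000, still not uniform 0

no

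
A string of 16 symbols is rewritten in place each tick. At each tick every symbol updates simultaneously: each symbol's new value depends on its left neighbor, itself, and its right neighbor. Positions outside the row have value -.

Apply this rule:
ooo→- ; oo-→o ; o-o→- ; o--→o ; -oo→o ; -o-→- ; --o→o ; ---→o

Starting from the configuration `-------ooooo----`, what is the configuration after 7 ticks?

-ooooooo---oooo-

oooooooo---ooooo
o------ooooo---o
-ooooooo---oooo-
oo-----ooooo--oo
oooooooo---ooooo  (repeats tick 1; period 4)
tick 7: -ooooooo---oooo-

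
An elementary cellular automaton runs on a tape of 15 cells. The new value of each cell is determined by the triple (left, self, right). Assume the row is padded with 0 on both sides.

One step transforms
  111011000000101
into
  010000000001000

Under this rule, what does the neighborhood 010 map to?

0

At position 12 the neighborhood is 010; the next row has 0 there.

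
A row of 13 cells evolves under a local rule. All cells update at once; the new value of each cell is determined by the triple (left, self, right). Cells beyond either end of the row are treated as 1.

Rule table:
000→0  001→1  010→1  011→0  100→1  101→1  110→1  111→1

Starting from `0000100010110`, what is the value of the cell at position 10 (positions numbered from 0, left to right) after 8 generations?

1

1001110111011
1110111011101
1111011101110
1111101110111
1111110111011
1111111011101
1111111101110
1111111110111
position 10 holds 1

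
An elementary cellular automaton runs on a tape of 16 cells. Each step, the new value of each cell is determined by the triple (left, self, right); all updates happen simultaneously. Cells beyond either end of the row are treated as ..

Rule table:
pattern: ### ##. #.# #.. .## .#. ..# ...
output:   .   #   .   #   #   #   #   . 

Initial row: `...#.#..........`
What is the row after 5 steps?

##.#.#.#.##.....

step 1: ..##.##.........
step 2: .###.###........
step 3: ##.#.#.##.......
step 4: ##.#.#.###......
step 5: ##.#.#.#.##.....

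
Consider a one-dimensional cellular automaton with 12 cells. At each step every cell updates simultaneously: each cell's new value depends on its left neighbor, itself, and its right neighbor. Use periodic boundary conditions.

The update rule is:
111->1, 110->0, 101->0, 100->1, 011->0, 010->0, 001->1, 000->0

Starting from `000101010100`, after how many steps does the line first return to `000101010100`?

4

001000000010
010100000101
000010001000
000101010100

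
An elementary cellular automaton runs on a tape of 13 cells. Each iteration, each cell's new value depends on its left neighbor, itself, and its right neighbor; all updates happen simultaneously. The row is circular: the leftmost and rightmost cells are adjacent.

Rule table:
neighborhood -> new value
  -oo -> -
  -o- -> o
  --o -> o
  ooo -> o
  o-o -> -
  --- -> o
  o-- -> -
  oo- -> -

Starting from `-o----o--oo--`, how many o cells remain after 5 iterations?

oo-oooo-o---o
o---oo--o-oo-
o-oo---oo----
o----oo---ooo
--ooo---oo-oo
count of o: 7

7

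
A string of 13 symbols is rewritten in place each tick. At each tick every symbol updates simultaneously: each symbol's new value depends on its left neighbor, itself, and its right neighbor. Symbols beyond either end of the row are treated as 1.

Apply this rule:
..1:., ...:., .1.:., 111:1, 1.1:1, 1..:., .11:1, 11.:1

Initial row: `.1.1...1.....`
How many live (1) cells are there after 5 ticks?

2

1.1..........
11...........
11...........  (fixed point — unchanged through tick 5)
count of 1: 2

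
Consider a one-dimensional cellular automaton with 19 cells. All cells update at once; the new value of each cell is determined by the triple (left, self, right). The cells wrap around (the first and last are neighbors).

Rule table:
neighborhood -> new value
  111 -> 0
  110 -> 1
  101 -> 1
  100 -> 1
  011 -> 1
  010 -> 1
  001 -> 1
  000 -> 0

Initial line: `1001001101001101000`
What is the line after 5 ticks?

0110000000000110000

1111111111111111101
0000000000000000111
1000000000000001101
1100000000000011111
0110000000000110000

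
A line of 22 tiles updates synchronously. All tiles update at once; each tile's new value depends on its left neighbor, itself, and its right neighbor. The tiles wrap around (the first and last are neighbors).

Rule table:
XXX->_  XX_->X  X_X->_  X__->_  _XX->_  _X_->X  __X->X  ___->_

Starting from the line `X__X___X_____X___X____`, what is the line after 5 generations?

X_XX_X_X_X_X_X_X_X_XX_

X_XX__XX____XX__XX___X
X__X_X_X___X_X_X_X__X_
X_XX_X_X__XX_X_X_X_XX_
X__X_X_X_X_X_X_X_X__X_
X_XX_X_X_X_X_X_X_X_XX_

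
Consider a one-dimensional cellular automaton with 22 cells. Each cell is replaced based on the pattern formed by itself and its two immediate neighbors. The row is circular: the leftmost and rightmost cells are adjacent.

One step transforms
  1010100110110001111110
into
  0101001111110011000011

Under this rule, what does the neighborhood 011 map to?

1

At position 7 the neighborhood is 011; the next row has 1 there.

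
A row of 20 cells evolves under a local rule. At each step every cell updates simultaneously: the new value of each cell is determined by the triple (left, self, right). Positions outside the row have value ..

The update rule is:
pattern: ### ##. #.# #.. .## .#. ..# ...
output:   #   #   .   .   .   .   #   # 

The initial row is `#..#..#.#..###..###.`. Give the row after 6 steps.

..#..#....#.##.#.##.
##..#..###...#....#.
.#.#..#.##.##..###..
#....#...#..#.#.##.#
..###..##..#.....#..
##.##.#.#.#..####..#

##.##.#.#.#..####..#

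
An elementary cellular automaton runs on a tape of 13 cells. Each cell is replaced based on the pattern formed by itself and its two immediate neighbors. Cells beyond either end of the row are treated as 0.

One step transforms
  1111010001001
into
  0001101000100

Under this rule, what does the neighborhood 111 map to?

0

At position 1 the neighborhood is 111; the next row has 0 there.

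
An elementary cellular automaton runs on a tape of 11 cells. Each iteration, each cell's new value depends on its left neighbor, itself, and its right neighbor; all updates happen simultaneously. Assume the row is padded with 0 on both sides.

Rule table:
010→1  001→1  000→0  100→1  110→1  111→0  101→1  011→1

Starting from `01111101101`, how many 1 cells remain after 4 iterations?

iteration 1: 11000111111
iteration 2: 11101100001
iteration 3: 10111110011
iteration 4: 11100011111
count of 1: 8

8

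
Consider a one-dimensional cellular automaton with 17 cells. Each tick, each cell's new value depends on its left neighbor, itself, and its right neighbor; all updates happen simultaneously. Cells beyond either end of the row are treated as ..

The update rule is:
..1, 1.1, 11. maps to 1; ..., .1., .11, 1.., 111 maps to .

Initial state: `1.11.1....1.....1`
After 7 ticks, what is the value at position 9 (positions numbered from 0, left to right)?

tick 1: .1.11....1.....1.
tick 2: 1.1.1...1.....1..
tick 3: .1.1...1.....1...
tick 4: 1.1...1.....1....
tick 5: .1...1.....1.....
tick 6: 1...1.....1......
tick 7: ...1.....1.......
position 9 holds 1

1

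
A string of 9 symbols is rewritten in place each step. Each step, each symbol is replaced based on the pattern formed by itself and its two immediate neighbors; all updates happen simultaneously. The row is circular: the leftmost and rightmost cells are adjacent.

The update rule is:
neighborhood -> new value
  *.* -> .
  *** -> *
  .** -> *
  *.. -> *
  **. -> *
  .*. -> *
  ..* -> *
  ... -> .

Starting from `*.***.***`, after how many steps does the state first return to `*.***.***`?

1

*.***.***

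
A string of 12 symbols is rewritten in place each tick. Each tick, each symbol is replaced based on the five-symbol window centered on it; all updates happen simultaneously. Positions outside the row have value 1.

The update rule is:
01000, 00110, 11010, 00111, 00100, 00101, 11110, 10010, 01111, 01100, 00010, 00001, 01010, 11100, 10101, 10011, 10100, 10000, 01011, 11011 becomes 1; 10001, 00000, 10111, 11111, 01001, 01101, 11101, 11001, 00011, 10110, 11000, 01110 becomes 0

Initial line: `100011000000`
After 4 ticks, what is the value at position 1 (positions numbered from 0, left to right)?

100011010010
100010110111
100111001010
101101011111
position 1 holds 0

0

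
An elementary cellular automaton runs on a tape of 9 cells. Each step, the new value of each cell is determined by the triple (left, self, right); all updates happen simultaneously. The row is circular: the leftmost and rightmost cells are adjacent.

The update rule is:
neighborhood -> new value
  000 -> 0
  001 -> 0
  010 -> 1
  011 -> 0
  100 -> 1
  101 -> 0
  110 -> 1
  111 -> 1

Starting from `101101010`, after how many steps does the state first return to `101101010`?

100101010
110101010
010101010
010101011
010101001
010101101
010100101
010110101
010010101
011010101
001010101
101010101
101010100
101010110
101010010
101011010
101001010
101101010

18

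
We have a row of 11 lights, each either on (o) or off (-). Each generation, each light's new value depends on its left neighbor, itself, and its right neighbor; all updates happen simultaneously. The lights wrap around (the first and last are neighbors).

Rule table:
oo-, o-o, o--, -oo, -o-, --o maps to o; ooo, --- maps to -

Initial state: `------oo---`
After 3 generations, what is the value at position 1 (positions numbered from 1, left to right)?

-

-----oooo--
----oo--oo-
---oooooooo
position 1 holds -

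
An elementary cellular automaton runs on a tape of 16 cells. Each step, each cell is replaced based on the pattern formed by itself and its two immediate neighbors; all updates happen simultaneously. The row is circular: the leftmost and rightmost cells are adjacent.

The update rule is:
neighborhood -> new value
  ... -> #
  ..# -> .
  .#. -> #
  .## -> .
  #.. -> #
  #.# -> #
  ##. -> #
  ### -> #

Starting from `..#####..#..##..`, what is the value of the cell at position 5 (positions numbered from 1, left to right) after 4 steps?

.

#..#####.##..###
##..#####.##..##
###..#####.##..#
####..#####.##..
position 5 holds .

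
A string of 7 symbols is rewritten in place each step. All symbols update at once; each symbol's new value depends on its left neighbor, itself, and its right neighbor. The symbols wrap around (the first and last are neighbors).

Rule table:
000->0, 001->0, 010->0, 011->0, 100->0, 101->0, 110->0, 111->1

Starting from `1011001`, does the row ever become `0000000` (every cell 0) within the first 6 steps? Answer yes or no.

step 1: 0000000
all cells are 0 at step 1

yes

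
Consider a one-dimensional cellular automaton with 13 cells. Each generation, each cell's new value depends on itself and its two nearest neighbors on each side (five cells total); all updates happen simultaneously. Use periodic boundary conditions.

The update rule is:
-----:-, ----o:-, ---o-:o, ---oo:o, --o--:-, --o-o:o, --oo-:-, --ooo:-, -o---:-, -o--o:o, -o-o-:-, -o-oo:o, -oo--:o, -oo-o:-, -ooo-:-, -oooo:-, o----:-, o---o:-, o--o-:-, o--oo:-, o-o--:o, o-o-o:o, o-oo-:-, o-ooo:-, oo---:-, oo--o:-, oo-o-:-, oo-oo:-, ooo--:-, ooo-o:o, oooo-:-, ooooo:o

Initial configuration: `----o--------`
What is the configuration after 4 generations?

---o---------
--o----------
-o-----------
o------------

o------------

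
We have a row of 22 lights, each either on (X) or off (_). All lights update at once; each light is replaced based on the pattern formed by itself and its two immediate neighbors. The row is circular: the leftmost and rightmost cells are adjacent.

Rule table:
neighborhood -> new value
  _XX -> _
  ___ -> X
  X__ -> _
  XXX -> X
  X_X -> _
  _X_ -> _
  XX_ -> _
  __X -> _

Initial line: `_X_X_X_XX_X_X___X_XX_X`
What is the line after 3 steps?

step 1: ______________X_______
step 2: XXXXXXXXXXXXX___XXXXXX
step 3: XXXXXXXXXXXX__X__XXXXX

XXXXXXXXXXXX__X__XXXXX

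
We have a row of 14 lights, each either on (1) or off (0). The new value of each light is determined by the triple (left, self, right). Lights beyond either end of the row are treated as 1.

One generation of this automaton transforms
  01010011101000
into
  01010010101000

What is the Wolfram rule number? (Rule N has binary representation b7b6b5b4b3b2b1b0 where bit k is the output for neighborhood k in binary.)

76

position 7: 111 → 0  (bit 7 = 0)
position 8: 110 → 1  (bit 6 = 1)
position 0: 101 → 0  (bit 5 = 0)
position 4: 100 → 0  (bit 4 = 0)
position 6: 011 → 1  (bit 3 = 1)
position 1: 010 → 1  (bit 2 = 1)
position 5: 001 → 0  (bit 1 = 0)
position 12: 000 → 0  (bit 0 = 0)
bits b7..b0 = 01001100 = 76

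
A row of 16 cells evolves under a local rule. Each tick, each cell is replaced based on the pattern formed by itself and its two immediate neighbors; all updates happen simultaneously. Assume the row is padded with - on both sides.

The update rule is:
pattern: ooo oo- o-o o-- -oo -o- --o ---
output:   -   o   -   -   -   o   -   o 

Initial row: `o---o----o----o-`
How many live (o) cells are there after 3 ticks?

tick 1: o-o-o-oo-o-oo-o-
tick 2: o-o-o--o-o--o-o-
tick 3: o-o-o--o-o--o-o-
count of o: 7

7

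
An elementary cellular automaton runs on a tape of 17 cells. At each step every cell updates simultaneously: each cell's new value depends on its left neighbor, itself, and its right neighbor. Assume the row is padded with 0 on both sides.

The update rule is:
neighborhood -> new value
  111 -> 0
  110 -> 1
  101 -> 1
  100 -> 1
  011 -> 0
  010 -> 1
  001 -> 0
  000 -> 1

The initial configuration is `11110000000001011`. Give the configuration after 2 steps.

00011111111101101
11000000000110111

11000000000110111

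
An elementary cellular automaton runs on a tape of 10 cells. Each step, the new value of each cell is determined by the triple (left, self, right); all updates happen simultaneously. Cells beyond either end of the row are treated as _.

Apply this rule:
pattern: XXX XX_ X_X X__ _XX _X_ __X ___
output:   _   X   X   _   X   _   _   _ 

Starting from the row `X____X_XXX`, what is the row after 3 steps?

______X_X_

______XX_X
______XXX_
______X_X_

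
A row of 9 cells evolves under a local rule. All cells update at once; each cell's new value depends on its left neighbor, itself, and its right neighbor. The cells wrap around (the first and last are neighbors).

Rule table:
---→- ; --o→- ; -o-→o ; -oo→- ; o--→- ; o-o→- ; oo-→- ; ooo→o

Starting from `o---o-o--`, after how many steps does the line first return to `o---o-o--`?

1

o---o-o--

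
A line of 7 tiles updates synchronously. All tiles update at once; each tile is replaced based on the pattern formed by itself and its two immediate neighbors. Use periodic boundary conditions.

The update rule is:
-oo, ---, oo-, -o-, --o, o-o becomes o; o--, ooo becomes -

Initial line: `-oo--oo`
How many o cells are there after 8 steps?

ooo-ooo
--ooo--
ooo-o-o
--ooooo
-oo---o
ooo-ooo  (repeats step 1; period 5)
step 8: ooo-o-o
count of o: 5

5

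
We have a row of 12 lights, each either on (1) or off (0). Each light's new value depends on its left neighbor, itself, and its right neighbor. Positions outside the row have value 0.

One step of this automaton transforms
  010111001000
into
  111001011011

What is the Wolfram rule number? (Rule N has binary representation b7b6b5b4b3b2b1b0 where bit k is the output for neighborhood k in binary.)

103

position 4: 111 → 0  (bit 7 = 0)
position 5: 110 → 1  (bit 6 = 1)
position 2: 101 → 1  (bit 5 = 1)
position 6: 100 → 0  (bit 4 = 0)
position 3: 011 → 0  (bit 3 = 0)
position 1: 010 → 1  (bit 2 = 1)
position 0: 001 → 1  (bit 1 = 1)
position 10: 000 → 1  (bit 0 = 1)
bits b7..b0 = 01100111 = 103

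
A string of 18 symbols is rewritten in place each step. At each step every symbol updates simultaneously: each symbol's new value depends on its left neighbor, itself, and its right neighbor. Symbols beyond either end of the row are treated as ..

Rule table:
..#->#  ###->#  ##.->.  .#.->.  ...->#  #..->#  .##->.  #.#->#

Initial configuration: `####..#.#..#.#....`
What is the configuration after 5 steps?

.##.##.#.##.#.#..#

step 1: .##.##.#.##.#.####
step 2: #..#..#.#..#.#.##.
step 3: .##.##.#.##.#.#..#
step 4: #..#..#.#..#.#.##.  (repeats step 2; period 2)
step 5: .##.##.#.##.#.#..#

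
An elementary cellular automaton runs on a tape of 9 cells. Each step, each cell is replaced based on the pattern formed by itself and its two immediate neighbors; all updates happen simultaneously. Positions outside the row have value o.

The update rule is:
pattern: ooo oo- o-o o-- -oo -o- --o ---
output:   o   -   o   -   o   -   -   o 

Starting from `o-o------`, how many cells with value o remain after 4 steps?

5

-o--oooo-
o---ooo-o
--o-oo-oo
---oo-ooo
count of o: 5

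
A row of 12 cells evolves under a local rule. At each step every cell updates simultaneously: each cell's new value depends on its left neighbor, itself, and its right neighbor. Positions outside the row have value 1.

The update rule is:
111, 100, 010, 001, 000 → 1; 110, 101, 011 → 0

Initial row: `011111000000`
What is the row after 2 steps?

step 1: 001110111111
step 2: 110100011111

110100011111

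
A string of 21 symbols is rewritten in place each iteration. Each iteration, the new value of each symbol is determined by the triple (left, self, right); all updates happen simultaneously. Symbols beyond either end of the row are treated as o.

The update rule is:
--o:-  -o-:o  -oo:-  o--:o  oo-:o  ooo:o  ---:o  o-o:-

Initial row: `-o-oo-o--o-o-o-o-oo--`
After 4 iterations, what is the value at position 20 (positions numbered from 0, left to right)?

iteration 1: -o--o-oo-o-o-o-o--oo-
iteration 2: -oo-o--o-o-o-o-oo--o-
iteration 3: --o-oo-o-o-o-o--oo-o-
iteration 4: o-o--o-o-o-o-oo--o-o-
position 20 holds -

-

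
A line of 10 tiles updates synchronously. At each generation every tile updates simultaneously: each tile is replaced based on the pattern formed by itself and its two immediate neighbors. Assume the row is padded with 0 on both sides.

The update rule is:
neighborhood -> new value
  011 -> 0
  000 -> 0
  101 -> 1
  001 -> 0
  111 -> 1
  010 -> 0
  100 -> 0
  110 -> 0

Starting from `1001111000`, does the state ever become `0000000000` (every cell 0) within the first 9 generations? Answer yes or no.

yes

0000110000
0000000000
all cells are 0 at generation 2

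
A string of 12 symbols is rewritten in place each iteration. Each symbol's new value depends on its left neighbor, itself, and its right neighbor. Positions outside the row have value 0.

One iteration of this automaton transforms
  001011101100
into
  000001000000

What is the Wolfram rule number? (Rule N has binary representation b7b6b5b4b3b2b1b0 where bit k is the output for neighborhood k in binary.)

128

position 5: 111 → 1  (bit 7 = 1)
position 6: 110 → 0  (bit 6 = 0)
position 3: 101 → 0  (bit 5 = 0)
position 10: 100 → 0  (bit 4 = 0)
position 4: 011 → 0  (bit 3 = 0)
position 2: 010 → 0  (bit 2 = 0)
position 1: 001 → 0  (bit 1 = 0)
position 0: 000 → 0  (bit 0 = 0)
bits b7..b0 = 10000000 = 128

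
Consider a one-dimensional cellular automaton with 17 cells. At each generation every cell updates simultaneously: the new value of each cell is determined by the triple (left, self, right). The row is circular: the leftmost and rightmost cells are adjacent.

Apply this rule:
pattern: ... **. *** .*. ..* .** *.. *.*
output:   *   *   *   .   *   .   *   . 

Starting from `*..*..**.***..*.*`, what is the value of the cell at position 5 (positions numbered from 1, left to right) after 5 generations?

*

***.**.*..****...
.**..*..**.******
..***.**.*..*****
**.**..*..**.****
**..***.**.*..***
position 5 holds *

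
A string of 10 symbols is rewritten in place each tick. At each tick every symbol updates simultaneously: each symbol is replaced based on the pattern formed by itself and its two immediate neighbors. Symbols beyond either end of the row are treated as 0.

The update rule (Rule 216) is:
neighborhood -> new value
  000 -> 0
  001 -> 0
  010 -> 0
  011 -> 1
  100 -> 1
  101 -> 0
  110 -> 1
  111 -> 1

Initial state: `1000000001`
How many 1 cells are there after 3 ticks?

1

tick 1: 0100000000
tick 2: 0010000000
tick 3: 0001000000
count of 1: 1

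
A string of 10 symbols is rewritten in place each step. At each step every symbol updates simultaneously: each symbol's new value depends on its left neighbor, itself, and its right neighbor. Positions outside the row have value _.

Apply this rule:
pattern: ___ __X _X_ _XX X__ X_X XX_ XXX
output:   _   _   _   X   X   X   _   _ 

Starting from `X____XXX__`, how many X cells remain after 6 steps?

1

_X___X__X_
__X___X__X
___X___X__
____X___X_
_____X___X
______X___
count of X: 1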